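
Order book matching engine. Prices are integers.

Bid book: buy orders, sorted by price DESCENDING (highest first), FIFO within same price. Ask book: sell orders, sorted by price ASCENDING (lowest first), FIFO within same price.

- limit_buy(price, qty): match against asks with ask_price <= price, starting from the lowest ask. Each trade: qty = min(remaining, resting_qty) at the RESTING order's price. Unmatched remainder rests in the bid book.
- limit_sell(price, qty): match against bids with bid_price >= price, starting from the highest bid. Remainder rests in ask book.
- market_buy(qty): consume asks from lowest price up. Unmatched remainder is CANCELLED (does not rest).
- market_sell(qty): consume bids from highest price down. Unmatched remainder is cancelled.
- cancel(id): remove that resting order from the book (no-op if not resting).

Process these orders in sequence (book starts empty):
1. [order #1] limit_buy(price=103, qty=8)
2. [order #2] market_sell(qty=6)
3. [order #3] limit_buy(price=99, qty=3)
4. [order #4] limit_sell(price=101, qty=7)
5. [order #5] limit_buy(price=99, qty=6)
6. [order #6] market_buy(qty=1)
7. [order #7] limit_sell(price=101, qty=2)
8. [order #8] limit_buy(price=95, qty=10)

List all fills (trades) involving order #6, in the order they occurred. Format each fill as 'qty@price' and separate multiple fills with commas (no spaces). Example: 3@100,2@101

Answer: 1@101

Derivation:
After op 1 [order #1] limit_buy(price=103, qty=8): fills=none; bids=[#1:8@103] asks=[-]
After op 2 [order #2] market_sell(qty=6): fills=#1x#2:6@103; bids=[#1:2@103] asks=[-]
After op 3 [order #3] limit_buy(price=99, qty=3): fills=none; bids=[#1:2@103 #3:3@99] asks=[-]
After op 4 [order #4] limit_sell(price=101, qty=7): fills=#1x#4:2@103; bids=[#3:3@99] asks=[#4:5@101]
After op 5 [order #5] limit_buy(price=99, qty=6): fills=none; bids=[#3:3@99 #5:6@99] asks=[#4:5@101]
After op 6 [order #6] market_buy(qty=1): fills=#6x#4:1@101; bids=[#3:3@99 #5:6@99] asks=[#4:4@101]
After op 7 [order #7] limit_sell(price=101, qty=2): fills=none; bids=[#3:3@99 #5:6@99] asks=[#4:4@101 #7:2@101]
After op 8 [order #8] limit_buy(price=95, qty=10): fills=none; bids=[#3:3@99 #5:6@99 #8:10@95] asks=[#4:4@101 #7:2@101]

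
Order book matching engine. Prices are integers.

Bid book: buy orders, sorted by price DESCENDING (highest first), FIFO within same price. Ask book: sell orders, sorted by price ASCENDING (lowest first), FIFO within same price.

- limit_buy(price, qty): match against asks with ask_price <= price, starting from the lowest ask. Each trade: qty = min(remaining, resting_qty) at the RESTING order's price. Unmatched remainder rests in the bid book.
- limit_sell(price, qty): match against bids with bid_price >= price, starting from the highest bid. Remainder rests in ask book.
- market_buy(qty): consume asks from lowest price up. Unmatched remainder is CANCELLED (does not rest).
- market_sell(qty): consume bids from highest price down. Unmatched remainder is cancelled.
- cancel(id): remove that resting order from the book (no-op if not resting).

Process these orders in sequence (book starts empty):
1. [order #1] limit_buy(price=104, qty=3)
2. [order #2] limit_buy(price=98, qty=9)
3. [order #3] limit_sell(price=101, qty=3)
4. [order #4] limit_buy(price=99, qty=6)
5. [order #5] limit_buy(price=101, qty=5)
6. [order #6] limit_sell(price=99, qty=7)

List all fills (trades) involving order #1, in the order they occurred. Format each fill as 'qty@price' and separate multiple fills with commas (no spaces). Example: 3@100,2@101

After op 1 [order #1] limit_buy(price=104, qty=3): fills=none; bids=[#1:3@104] asks=[-]
After op 2 [order #2] limit_buy(price=98, qty=9): fills=none; bids=[#1:3@104 #2:9@98] asks=[-]
After op 3 [order #3] limit_sell(price=101, qty=3): fills=#1x#3:3@104; bids=[#2:9@98] asks=[-]
After op 4 [order #4] limit_buy(price=99, qty=6): fills=none; bids=[#4:6@99 #2:9@98] asks=[-]
After op 5 [order #5] limit_buy(price=101, qty=5): fills=none; bids=[#5:5@101 #4:6@99 #2:9@98] asks=[-]
After op 6 [order #6] limit_sell(price=99, qty=7): fills=#5x#6:5@101 #4x#6:2@99; bids=[#4:4@99 #2:9@98] asks=[-]

Answer: 3@104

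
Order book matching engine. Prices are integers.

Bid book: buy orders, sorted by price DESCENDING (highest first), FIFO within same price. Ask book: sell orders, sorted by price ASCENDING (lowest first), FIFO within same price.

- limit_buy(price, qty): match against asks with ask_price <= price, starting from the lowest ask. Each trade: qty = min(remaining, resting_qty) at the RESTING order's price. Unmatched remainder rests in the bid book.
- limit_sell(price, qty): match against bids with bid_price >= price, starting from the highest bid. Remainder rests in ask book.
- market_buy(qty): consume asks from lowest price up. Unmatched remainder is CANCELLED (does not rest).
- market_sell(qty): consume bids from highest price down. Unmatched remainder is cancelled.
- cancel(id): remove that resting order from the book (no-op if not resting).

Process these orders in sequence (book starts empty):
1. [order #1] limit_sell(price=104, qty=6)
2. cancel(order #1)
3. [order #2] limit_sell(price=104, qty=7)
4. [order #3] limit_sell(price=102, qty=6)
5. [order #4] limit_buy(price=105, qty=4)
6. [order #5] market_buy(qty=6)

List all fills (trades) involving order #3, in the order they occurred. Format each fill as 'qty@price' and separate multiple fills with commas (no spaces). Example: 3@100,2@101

After op 1 [order #1] limit_sell(price=104, qty=6): fills=none; bids=[-] asks=[#1:6@104]
After op 2 cancel(order #1): fills=none; bids=[-] asks=[-]
After op 3 [order #2] limit_sell(price=104, qty=7): fills=none; bids=[-] asks=[#2:7@104]
After op 4 [order #3] limit_sell(price=102, qty=6): fills=none; bids=[-] asks=[#3:6@102 #2:7@104]
After op 5 [order #4] limit_buy(price=105, qty=4): fills=#4x#3:4@102; bids=[-] asks=[#3:2@102 #2:7@104]
After op 6 [order #5] market_buy(qty=6): fills=#5x#3:2@102 #5x#2:4@104; bids=[-] asks=[#2:3@104]

Answer: 4@102,2@102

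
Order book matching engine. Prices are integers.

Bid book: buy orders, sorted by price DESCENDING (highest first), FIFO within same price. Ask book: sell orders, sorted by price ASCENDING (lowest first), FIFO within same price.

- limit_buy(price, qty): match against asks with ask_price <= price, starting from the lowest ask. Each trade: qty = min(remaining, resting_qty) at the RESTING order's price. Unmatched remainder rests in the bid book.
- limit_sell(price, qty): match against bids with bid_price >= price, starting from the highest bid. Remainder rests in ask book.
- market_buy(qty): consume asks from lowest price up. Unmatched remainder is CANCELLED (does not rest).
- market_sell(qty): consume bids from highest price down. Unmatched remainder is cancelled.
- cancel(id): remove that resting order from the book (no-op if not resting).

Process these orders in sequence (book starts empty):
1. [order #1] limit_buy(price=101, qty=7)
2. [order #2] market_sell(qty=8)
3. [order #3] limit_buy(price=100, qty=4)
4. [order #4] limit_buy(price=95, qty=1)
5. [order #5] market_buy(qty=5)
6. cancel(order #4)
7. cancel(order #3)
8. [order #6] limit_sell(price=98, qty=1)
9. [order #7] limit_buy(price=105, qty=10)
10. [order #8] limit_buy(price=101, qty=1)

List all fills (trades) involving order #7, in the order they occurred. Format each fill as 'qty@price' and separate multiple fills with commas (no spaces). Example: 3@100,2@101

After op 1 [order #1] limit_buy(price=101, qty=7): fills=none; bids=[#1:7@101] asks=[-]
After op 2 [order #2] market_sell(qty=8): fills=#1x#2:7@101; bids=[-] asks=[-]
After op 3 [order #3] limit_buy(price=100, qty=4): fills=none; bids=[#3:4@100] asks=[-]
After op 4 [order #4] limit_buy(price=95, qty=1): fills=none; bids=[#3:4@100 #4:1@95] asks=[-]
After op 5 [order #5] market_buy(qty=5): fills=none; bids=[#3:4@100 #4:1@95] asks=[-]
After op 6 cancel(order #4): fills=none; bids=[#3:4@100] asks=[-]
After op 7 cancel(order #3): fills=none; bids=[-] asks=[-]
After op 8 [order #6] limit_sell(price=98, qty=1): fills=none; bids=[-] asks=[#6:1@98]
After op 9 [order #7] limit_buy(price=105, qty=10): fills=#7x#6:1@98; bids=[#7:9@105] asks=[-]
After op 10 [order #8] limit_buy(price=101, qty=1): fills=none; bids=[#7:9@105 #8:1@101] asks=[-]

Answer: 1@98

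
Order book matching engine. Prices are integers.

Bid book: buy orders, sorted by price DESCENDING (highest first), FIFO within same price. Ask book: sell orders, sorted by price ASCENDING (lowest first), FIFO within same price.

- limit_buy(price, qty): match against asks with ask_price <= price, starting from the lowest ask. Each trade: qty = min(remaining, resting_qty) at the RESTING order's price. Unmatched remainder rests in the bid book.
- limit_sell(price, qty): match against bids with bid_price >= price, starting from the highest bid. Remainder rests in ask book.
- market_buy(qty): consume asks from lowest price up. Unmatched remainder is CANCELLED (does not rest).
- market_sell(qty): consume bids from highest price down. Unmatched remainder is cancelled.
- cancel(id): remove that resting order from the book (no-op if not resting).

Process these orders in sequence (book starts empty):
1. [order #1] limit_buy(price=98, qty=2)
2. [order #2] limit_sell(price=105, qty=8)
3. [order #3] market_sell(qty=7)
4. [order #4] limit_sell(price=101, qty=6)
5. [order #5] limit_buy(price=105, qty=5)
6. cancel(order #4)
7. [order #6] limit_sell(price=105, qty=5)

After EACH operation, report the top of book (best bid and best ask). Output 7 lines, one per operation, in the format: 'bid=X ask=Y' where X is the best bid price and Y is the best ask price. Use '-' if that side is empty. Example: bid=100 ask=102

Answer: bid=98 ask=-
bid=98 ask=105
bid=- ask=105
bid=- ask=101
bid=- ask=101
bid=- ask=105
bid=- ask=105

Derivation:
After op 1 [order #1] limit_buy(price=98, qty=2): fills=none; bids=[#1:2@98] asks=[-]
After op 2 [order #2] limit_sell(price=105, qty=8): fills=none; bids=[#1:2@98] asks=[#2:8@105]
After op 3 [order #3] market_sell(qty=7): fills=#1x#3:2@98; bids=[-] asks=[#2:8@105]
After op 4 [order #4] limit_sell(price=101, qty=6): fills=none; bids=[-] asks=[#4:6@101 #2:8@105]
After op 5 [order #5] limit_buy(price=105, qty=5): fills=#5x#4:5@101; bids=[-] asks=[#4:1@101 #2:8@105]
After op 6 cancel(order #4): fills=none; bids=[-] asks=[#2:8@105]
After op 7 [order #6] limit_sell(price=105, qty=5): fills=none; bids=[-] asks=[#2:8@105 #6:5@105]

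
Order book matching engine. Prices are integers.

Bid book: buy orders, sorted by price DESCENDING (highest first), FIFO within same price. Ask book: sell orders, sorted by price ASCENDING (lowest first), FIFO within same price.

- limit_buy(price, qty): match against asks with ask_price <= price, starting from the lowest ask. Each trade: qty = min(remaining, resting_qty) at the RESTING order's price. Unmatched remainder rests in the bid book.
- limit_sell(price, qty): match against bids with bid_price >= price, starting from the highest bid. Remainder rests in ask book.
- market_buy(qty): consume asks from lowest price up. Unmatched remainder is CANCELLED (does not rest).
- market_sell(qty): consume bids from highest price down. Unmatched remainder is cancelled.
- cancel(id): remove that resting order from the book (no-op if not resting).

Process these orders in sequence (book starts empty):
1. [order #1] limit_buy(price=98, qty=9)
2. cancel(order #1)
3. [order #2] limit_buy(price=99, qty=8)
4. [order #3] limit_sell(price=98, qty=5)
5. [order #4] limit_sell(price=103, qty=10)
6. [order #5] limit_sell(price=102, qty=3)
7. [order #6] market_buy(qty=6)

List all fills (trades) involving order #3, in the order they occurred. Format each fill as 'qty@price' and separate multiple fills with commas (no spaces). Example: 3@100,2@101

Answer: 5@99

Derivation:
After op 1 [order #1] limit_buy(price=98, qty=9): fills=none; bids=[#1:9@98] asks=[-]
After op 2 cancel(order #1): fills=none; bids=[-] asks=[-]
After op 3 [order #2] limit_buy(price=99, qty=8): fills=none; bids=[#2:8@99] asks=[-]
After op 4 [order #3] limit_sell(price=98, qty=5): fills=#2x#3:5@99; bids=[#2:3@99] asks=[-]
After op 5 [order #4] limit_sell(price=103, qty=10): fills=none; bids=[#2:3@99] asks=[#4:10@103]
After op 6 [order #5] limit_sell(price=102, qty=3): fills=none; bids=[#2:3@99] asks=[#5:3@102 #4:10@103]
After op 7 [order #6] market_buy(qty=6): fills=#6x#5:3@102 #6x#4:3@103; bids=[#2:3@99] asks=[#4:7@103]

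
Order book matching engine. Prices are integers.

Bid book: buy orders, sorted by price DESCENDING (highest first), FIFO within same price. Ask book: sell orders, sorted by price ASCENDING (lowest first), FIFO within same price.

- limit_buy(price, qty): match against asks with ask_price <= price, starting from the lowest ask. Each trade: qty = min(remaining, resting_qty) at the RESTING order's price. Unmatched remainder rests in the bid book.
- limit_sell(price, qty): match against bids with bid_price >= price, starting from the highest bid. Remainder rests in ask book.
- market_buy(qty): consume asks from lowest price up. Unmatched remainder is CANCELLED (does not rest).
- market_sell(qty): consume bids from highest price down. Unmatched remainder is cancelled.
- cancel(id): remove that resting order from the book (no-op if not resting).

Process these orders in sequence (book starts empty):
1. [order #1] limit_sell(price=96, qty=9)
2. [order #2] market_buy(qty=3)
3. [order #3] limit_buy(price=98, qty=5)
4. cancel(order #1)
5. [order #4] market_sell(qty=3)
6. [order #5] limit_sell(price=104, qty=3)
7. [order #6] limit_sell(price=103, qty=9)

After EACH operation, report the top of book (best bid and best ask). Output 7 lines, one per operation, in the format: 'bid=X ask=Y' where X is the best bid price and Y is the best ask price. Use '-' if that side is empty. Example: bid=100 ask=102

Answer: bid=- ask=96
bid=- ask=96
bid=- ask=96
bid=- ask=-
bid=- ask=-
bid=- ask=104
bid=- ask=103

Derivation:
After op 1 [order #1] limit_sell(price=96, qty=9): fills=none; bids=[-] asks=[#1:9@96]
After op 2 [order #2] market_buy(qty=3): fills=#2x#1:3@96; bids=[-] asks=[#1:6@96]
After op 3 [order #3] limit_buy(price=98, qty=5): fills=#3x#1:5@96; bids=[-] asks=[#1:1@96]
After op 4 cancel(order #1): fills=none; bids=[-] asks=[-]
After op 5 [order #4] market_sell(qty=3): fills=none; bids=[-] asks=[-]
After op 6 [order #5] limit_sell(price=104, qty=3): fills=none; bids=[-] asks=[#5:3@104]
After op 7 [order #6] limit_sell(price=103, qty=9): fills=none; bids=[-] asks=[#6:9@103 #5:3@104]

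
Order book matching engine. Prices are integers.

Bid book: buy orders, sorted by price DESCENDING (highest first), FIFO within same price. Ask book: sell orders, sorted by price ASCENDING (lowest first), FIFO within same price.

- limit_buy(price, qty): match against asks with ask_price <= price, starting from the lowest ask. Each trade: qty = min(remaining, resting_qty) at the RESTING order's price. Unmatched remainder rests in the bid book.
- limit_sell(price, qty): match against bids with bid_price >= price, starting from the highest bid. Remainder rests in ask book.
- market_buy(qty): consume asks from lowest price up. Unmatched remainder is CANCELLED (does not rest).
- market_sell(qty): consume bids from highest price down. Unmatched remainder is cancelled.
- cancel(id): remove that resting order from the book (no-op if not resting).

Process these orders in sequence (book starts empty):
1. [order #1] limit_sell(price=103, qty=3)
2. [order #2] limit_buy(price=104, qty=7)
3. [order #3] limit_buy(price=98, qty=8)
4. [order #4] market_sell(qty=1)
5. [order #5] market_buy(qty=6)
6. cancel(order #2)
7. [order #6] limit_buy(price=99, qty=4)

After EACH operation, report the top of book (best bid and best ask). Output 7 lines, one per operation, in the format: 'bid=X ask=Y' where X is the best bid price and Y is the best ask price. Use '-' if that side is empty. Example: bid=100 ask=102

Answer: bid=- ask=103
bid=104 ask=-
bid=104 ask=-
bid=104 ask=-
bid=104 ask=-
bid=98 ask=-
bid=99 ask=-

Derivation:
After op 1 [order #1] limit_sell(price=103, qty=3): fills=none; bids=[-] asks=[#1:3@103]
After op 2 [order #2] limit_buy(price=104, qty=7): fills=#2x#1:3@103; bids=[#2:4@104] asks=[-]
After op 3 [order #3] limit_buy(price=98, qty=8): fills=none; bids=[#2:4@104 #3:8@98] asks=[-]
After op 4 [order #4] market_sell(qty=1): fills=#2x#4:1@104; bids=[#2:3@104 #3:8@98] asks=[-]
After op 5 [order #5] market_buy(qty=6): fills=none; bids=[#2:3@104 #3:8@98] asks=[-]
After op 6 cancel(order #2): fills=none; bids=[#3:8@98] asks=[-]
After op 7 [order #6] limit_buy(price=99, qty=4): fills=none; bids=[#6:4@99 #3:8@98] asks=[-]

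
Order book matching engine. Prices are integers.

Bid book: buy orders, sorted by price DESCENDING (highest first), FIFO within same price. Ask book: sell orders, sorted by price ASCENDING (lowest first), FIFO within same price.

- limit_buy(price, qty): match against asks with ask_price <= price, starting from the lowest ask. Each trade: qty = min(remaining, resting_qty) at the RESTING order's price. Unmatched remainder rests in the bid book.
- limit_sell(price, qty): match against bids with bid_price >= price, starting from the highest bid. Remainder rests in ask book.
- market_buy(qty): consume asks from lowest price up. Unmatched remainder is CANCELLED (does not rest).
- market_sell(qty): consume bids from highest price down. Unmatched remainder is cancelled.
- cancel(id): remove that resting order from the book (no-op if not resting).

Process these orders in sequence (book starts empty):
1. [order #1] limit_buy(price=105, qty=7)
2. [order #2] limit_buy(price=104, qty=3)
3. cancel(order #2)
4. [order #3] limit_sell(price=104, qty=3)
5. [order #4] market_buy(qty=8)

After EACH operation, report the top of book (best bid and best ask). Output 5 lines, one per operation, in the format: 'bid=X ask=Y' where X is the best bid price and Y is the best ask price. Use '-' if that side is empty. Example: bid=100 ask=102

Answer: bid=105 ask=-
bid=105 ask=-
bid=105 ask=-
bid=105 ask=-
bid=105 ask=-

Derivation:
After op 1 [order #1] limit_buy(price=105, qty=7): fills=none; bids=[#1:7@105] asks=[-]
After op 2 [order #2] limit_buy(price=104, qty=3): fills=none; bids=[#1:7@105 #2:3@104] asks=[-]
After op 3 cancel(order #2): fills=none; bids=[#1:7@105] asks=[-]
After op 4 [order #3] limit_sell(price=104, qty=3): fills=#1x#3:3@105; bids=[#1:4@105] asks=[-]
After op 5 [order #4] market_buy(qty=8): fills=none; bids=[#1:4@105] asks=[-]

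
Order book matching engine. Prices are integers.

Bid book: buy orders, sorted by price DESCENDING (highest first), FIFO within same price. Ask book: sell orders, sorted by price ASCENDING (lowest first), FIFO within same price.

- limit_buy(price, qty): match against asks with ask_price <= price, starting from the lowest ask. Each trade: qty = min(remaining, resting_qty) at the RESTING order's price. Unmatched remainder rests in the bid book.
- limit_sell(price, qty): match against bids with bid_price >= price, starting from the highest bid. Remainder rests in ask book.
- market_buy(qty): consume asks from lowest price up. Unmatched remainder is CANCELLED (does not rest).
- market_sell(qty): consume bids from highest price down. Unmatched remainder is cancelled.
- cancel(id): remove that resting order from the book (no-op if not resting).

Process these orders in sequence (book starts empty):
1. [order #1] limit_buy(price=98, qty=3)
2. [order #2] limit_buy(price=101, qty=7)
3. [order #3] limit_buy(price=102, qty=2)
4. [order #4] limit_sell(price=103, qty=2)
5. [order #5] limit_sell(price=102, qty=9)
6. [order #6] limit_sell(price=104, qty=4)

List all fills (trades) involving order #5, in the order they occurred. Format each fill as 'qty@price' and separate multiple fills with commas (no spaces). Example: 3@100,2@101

After op 1 [order #1] limit_buy(price=98, qty=3): fills=none; bids=[#1:3@98] asks=[-]
After op 2 [order #2] limit_buy(price=101, qty=7): fills=none; bids=[#2:7@101 #1:3@98] asks=[-]
After op 3 [order #3] limit_buy(price=102, qty=2): fills=none; bids=[#3:2@102 #2:7@101 #1:3@98] asks=[-]
After op 4 [order #4] limit_sell(price=103, qty=2): fills=none; bids=[#3:2@102 #2:7@101 #1:3@98] asks=[#4:2@103]
After op 5 [order #5] limit_sell(price=102, qty=9): fills=#3x#5:2@102; bids=[#2:7@101 #1:3@98] asks=[#5:7@102 #4:2@103]
After op 6 [order #6] limit_sell(price=104, qty=4): fills=none; bids=[#2:7@101 #1:3@98] asks=[#5:7@102 #4:2@103 #6:4@104]

Answer: 2@102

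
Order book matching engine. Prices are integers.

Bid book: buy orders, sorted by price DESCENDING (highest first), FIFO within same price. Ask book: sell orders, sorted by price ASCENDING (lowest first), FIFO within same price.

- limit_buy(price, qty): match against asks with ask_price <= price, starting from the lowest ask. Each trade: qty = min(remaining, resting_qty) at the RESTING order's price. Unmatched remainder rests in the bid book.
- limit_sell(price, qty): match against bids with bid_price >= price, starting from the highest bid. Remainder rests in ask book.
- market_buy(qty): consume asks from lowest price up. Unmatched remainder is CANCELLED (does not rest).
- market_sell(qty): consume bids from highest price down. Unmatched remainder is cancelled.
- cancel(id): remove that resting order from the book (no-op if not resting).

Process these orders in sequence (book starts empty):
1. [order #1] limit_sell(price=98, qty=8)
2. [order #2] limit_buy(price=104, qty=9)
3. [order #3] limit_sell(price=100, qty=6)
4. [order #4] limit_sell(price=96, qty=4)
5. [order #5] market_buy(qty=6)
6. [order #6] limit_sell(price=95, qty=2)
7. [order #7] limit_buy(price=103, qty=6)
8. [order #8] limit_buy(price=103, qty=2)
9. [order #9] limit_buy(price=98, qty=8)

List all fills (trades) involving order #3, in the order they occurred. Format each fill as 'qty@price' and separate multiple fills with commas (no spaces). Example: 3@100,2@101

After op 1 [order #1] limit_sell(price=98, qty=8): fills=none; bids=[-] asks=[#1:8@98]
After op 2 [order #2] limit_buy(price=104, qty=9): fills=#2x#1:8@98; bids=[#2:1@104] asks=[-]
After op 3 [order #3] limit_sell(price=100, qty=6): fills=#2x#3:1@104; bids=[-] asks=[#3:5@100]
After op 4 [order #4] limit_sell(price=96, qty=4): fills=none; bids=[-] asks=[#4:4@96 #3:5@100]
After op 5 [order #5] market_buy(qty=6): fills=#5x#4:4@96 #5x#3:2@100; bids=[-] asks=[#3:3@100]
After op 6 [order #6] limit_sell(price=95, qty=2): fills=none; bids=[-] asks=[#6:2@95 #3:3@100]
After op 7 [order #7] limit_buy(price=103, qty=6): fills=#7x#6:2@95 #7x#3:3@100; bids=[#7:1@103] asks=[-]
After op 8 [order #8] limit_buy(price=103, qty=2): fills=none; bids=[#7:1@103 #8:2@103] asks=[-]
After op 9 [order #9] limit_buy(price=98, qty=8): fills=none; bids=[#7:1@103 #8:2@103 #9:8@98] asks=[-]

Answer: 1@104,2@100,3@100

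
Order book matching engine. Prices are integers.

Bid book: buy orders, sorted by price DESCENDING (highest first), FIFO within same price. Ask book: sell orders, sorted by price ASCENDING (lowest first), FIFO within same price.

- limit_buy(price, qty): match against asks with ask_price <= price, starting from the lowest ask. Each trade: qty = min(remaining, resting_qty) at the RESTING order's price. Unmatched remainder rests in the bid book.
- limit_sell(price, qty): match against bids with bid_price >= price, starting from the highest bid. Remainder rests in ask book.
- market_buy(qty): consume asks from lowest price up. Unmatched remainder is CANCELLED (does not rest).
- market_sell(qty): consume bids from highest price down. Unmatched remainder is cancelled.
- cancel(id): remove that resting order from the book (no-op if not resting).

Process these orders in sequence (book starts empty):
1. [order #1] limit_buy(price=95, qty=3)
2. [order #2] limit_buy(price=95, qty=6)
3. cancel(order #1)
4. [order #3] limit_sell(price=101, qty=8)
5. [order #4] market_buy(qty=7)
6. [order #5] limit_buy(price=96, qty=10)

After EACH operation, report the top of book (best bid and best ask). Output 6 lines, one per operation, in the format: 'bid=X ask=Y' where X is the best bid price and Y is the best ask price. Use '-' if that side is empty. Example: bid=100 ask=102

Answer: bid=95 ask=-
bid=95 ask=-
bid=95 ask=-
bid=95 ask=101
bid=95 ask=101
bid=96 ask=101

Derivation:
After op 1 [order #1] limit_buy(price=95, qty=3): fills=none; bids=[#1:3@95] asks=[-]
After op 2 [order #2] limit_buy(price=95, qty=6): fills=none; bids=[#1:3@95 #2:6@95] asks=[-]
After op 3 cancel(order #1): fills=none; bids=[#2:6@95] asks=[-]
After op 4 [order #3] limit_sell(price=101, qty=8): fills=none; bids=[#2:6@95] asks=[#3:8@101]
After op 5 [order #4] market_buy(qty=7): fills=#4x#3:7@101; bids=[#2:6@95] asks=[#3:1@101]
After op 6 [order #5] limit_buy(price=96, qty=10): fills=none; bids=[#5:10@96 #2:6@95] asks=[#3:1@101]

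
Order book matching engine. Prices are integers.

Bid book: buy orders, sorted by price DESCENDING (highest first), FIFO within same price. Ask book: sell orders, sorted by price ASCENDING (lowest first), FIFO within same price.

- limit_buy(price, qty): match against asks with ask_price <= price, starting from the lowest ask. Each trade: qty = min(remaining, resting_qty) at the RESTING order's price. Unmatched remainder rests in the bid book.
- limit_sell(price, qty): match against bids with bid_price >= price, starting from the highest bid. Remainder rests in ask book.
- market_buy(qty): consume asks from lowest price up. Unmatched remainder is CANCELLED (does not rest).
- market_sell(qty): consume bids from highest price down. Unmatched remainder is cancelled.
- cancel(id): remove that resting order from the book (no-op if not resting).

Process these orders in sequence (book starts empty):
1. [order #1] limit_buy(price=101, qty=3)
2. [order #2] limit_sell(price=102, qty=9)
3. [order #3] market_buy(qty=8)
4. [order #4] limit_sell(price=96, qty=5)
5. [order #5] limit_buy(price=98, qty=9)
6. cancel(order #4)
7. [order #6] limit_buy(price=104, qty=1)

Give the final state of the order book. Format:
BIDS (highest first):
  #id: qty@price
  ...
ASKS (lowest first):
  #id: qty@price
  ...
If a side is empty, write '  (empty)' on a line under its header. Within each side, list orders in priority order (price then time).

Answer: BIDS (highest first):
  #5: 7@98
ASKS (lowest first):
  (empty)

Derivation:
After op 1 [order #1] limit_buy(price=101, qty=3): fills=none; bids=[#1:3@101] asks=[-]
After op 2 [order #2] limit_sell(price=102, qty=9): fills=none; bids=[#1:3@101] asks=[#2:9@102]
After op 3 [order #3] market_buy(qty=8): fills=#3x#2:8@102; bids=[#1:3@101] asks=[#2:1@102]
After op 4 [order #4] limit_sell(price=96, qty=5): fills=#1x#4:3@101; bids=[-] asks=[#4:2@96 #2:1@102]
After op 5 [order #5] limit_buy(price=98, qty=9): fills=#5x#4:2@96; bids=[#5:7@98] asks=[#2:1@102]
After op 6 cancel(order #4): fills=none; bids=[#5:7@98] asks=[#2:1@102]
After op 7 [order #6] limit_buy(price=104, qty=1): fills=#6x#2:1@102; bids=[#5:7@98] asks=[-]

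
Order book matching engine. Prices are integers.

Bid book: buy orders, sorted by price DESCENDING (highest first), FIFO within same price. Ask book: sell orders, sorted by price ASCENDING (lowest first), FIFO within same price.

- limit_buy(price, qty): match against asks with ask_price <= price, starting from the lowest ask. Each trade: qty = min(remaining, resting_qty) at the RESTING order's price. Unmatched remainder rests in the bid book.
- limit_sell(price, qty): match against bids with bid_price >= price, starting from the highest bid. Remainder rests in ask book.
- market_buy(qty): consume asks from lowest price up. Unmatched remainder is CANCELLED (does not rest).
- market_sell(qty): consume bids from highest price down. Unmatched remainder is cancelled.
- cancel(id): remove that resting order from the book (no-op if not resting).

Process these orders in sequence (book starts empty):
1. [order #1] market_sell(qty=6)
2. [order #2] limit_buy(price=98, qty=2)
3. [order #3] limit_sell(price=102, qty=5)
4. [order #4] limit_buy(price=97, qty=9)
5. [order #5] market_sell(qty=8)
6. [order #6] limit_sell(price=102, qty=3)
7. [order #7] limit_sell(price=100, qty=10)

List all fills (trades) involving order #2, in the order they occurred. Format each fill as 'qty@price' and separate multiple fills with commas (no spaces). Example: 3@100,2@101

After op 1 [order #1] market_sell(qty=6): fills=none; bids=[-] asks=[-]
After op 2 [order #2] limit_buy(price=98, qty=2): fills=none; bids=[#2:2@98] asks=[-]
After op 3 [order #3] limit_sell(price=102, qty=5): fills=none; bids=[#2:2@98] asks=[#3:5@102]
After op 4 [order #4] limit_buy(price=97, qty=9): fills=none; bids=[#2:2@98 #4:9@97] asks=[#3:5@102]
After op 5 [order #5] market_sell(qty=8): fills=#2x#5:2@98 #4x#5:6@97; bids=[#4:3@97] asks=[#3:5@102]
After op 6 [order #6] limit_sell(price=102, qty=3): fills=none; bids=[#4:3@97] asks=[#3:5@102 #6:3@102]
After op 7 [order #7] limit_sell(price=100, qty=10): fills=none; bids=[#4:3@97] asks=[#7:10@100 #3:5@102 #6:3@102]

Answer: 2@98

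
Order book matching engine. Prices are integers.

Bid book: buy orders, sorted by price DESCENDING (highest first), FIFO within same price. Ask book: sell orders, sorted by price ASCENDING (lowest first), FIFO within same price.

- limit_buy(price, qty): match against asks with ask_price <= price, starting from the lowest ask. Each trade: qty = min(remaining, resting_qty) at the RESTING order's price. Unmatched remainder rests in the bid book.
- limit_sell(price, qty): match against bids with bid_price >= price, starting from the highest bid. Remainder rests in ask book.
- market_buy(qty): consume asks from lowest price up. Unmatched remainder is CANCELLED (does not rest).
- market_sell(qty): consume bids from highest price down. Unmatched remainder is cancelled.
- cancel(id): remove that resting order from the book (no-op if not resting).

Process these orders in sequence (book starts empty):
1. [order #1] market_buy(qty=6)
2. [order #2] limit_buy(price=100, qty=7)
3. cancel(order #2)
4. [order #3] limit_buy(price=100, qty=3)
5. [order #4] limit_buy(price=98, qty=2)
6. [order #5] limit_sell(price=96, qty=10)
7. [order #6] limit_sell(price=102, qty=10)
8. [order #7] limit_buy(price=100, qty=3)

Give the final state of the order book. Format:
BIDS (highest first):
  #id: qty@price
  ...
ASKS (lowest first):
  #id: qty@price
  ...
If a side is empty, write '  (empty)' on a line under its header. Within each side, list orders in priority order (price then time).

After op 1 [order #1] market_buy(qty=6): fills=none; bids=[-] asks=[-]
After op 2 [order #2] limit_buy(price=100, qty=7): fills=none; bids=[#2:7@100] asks=[-]
After op 3 cancel(order #2): fills=none; bids=[-] asks=[-]
After op 4 [order #3] limit_buy(price=100, qty=3): fills=none; bids=[#3:3@100] asks=[-]
After op 5 [order #4] limit_buy(price=98, qty=2): fills=none; bids=[#3:3@100 #4:2@98] asks=[-]
After op 6 [order #5] limit_sell(price=96, qty=10): fills=#3x#5:3@100 #4x#5:2@98; bids=[-] asks=[#5:5@96]
After op 7 [order #6] limit_sell(price=102, qty=10): fills=none; bids=[-] asks=[#5:5@96 #6:10@102]
After op 8 [order #7] limit_buy(price=100, qty=3): fills=#7x#5:3@96; bids=[-] asks=[#5:2@96 #6:10@102]

Answer: BIDS (highest first):
  (empty)
ASKS (lowest first):
  #5: 2@96
  #6: 10@102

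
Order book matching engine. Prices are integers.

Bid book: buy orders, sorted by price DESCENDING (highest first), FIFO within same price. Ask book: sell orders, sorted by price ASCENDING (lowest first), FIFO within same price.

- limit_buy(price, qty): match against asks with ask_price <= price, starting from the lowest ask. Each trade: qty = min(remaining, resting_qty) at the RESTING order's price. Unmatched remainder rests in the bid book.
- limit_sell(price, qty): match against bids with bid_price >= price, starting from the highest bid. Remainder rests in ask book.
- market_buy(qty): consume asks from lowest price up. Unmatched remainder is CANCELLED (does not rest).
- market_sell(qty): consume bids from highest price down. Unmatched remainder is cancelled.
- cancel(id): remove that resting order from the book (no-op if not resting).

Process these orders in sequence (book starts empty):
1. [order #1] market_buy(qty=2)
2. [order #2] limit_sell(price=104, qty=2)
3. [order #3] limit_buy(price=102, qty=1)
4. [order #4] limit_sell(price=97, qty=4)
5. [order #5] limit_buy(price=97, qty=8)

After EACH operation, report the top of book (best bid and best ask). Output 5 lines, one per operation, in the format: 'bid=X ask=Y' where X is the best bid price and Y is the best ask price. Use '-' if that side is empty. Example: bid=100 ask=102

After op 1 [order #1] market_buy(qty=2): fills=none; bids=[-] asks=[-]
After op 2 [order #2] limit_sell(price=104, qty=2): fills=none; bids=[-] asks=[#2:2@104]
After op 3 [order #3] limit_buy(price=102, qty=1): fills=none; bids=[#3:1@102] asks=[#2:2@104]
After op 4 [order #4] limit_sell(price=97, qty=4): fills=#3x#4:1@102; bids=[-] asks=[#4:3@97 #2:2@104]
After op 5 [order #5] limit_buy(price=97, qty=8): fills=#5x#4:3@97; bids=[#5:5@97] asks=[#2:2@104]

Answer: bid=- ask=-
bid=- ask=104
bid=102 ask=104
bid=- ask=97
bid=97 ask=104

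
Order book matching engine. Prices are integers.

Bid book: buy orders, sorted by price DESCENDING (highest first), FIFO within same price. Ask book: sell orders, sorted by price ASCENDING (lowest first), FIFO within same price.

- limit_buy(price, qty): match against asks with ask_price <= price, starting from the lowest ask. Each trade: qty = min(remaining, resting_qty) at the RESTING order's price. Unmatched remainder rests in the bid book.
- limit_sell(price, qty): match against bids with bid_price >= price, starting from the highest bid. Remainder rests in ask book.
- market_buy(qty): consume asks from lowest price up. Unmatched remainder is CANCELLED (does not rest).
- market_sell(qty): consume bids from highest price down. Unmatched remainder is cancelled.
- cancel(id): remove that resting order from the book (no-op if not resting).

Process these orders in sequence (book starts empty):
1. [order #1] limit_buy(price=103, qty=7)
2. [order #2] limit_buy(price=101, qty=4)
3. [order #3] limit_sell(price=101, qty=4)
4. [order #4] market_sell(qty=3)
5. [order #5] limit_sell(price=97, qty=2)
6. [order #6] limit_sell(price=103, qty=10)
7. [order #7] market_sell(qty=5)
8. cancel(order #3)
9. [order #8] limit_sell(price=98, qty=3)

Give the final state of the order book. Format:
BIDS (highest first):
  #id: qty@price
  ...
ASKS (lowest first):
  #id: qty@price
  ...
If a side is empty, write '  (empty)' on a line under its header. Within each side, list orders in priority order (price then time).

After op 1 [order #1] limit_buy(price=103, qty=7): fills=none; bids=[#1:7@103] asks=[-]
After op 2 [order #2] limit_buy(price=101, qty=4): fills=none; bids=[#1:7@103 #2:4@101] asks=[-]
After op 3 [order #3] limit_sell(price=101, qty=4): fills=#1x#3:4@103; bids=[#1:3@103 #2:4@101] asks=[-]
After op 4 [order #4] market_sell(qty=3): fills=#1x#4:3@103; bids=[#2:4@101] asks=[-]
After op 5 [order #5] limit_sell(price=97, qty=2): fills=#2x#5:2@101; bids=[#2:2@101] asks=[-]
After op 6 [order #6] limit_sell(price=103, qty=10): fills=none; bids=[#2:2@101] asks=[#6:10@103]
After op 7 [order #7] market_sell(qty=5): fills=#2x#7:2@101; bids=[-] asks=[#6:10@103]
After op 8 cancel(order #3): fills=none; bids=[-] asks=[#6:10@103]
After op 9 [order #8] limit_sell(price=98, qty=3): fills=none; bids=[-] asks=[#8:3@98 #6:10@103]

Answer: BIDS (highest first):
  (empty)
ASKS (lowest first):
  #8: 3@98
  #6: 10@103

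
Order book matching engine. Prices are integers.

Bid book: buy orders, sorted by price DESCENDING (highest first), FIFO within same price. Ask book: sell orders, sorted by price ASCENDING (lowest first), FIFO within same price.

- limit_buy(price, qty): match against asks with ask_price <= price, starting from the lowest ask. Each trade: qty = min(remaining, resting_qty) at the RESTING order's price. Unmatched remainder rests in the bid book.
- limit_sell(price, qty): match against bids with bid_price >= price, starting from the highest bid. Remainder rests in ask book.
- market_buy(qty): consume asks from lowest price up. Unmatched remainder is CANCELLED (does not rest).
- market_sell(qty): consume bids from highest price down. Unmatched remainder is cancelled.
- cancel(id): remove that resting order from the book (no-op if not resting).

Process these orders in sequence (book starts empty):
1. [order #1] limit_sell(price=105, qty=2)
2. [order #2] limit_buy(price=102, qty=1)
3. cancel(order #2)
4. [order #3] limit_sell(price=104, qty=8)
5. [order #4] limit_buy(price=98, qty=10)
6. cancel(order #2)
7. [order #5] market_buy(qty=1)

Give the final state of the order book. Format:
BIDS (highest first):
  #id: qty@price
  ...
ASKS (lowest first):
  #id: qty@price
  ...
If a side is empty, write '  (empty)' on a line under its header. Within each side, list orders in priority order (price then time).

After op 1 [order #1] limit_sell(price=105, qty=2): fills=none; bids=[-] asks=[#1:2@105]
After op 2 [order #2] limit_buy(price=102, qty=1): fills=none; bids=[#2:1@102] asks=[#1:2@105]
After op 3 cancel(order #2): fills=none; bids=[-] asks=[#1:2@105]
After op 4 [order #3] limit_sell(price=104, qty=8): fills=none; bids=[-] asks=[#3:8@104 #1:2@105]
After op 5 [order #4] limit_buy(price=98, qty=10): fills=none; bids=[#4:10@98] asks=[#3:8@104 #1:2@105]
After op 6 cancel(order #2): fills=none; bids=[#4:10@98] asks=[#3:8@104 #1:2@105]
After op 7 [order #5] market_buy(qty=1): fills=#5x#3:1@104; bids=[#4:10@98] asks=[#3:7@104 #1:2@105]

Answer: BIDS (highest first):
  #4: 10@98
ASKS (lowest first):
  #3: 7@104
  #1: 2@105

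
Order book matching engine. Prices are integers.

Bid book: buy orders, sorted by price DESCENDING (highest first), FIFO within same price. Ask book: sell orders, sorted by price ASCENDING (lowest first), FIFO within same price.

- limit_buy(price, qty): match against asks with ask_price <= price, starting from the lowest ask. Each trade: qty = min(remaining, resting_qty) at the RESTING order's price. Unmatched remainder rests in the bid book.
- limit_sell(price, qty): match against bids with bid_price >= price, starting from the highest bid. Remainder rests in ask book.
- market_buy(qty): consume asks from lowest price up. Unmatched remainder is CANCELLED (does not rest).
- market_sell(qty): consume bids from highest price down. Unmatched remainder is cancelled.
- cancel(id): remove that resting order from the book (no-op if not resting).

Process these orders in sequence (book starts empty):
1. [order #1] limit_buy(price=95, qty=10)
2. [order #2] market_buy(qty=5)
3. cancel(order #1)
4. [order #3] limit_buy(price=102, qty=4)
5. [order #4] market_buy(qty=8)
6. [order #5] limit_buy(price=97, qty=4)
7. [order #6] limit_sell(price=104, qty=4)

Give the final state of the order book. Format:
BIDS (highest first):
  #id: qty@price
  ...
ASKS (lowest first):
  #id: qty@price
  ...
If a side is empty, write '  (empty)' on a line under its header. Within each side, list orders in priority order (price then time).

Answer: BIDS (highest first):
  #3: 4@102
  #5: 4@97
ASKS (lowest first):
  #6: 4@104

Derivation:
After op 1 [order #1] limit_buy(price=95, qty=10): fills=none; bids=[#1:10@95] asks=[-]
After op 2 [order #2] market_buy(qty=5): fills=none; bids=[#1:10@95] asks=[-]
After op 3 cancel(order #1): fills=none; bids=[-] asks=[-]
After op 4 [order #3] limit_buy(price=102, qty=4): fills=none; bids=[#3:4@102] asks=[-]
After op 5 [order #4] market_buy(qty=8): fills=none; bids=[#3:4@102] asks=[-]
After op 6 [order #5] limit_buy(price=97, qty=4): fills=none; bids=[#3:4@102 #5:4@97] asks=[-]
After op 7 [order #6] limit_sell(price=104, qty=4): fills=none; bids=[#3:4@102 #5:4@97] asks=[#6:4@104]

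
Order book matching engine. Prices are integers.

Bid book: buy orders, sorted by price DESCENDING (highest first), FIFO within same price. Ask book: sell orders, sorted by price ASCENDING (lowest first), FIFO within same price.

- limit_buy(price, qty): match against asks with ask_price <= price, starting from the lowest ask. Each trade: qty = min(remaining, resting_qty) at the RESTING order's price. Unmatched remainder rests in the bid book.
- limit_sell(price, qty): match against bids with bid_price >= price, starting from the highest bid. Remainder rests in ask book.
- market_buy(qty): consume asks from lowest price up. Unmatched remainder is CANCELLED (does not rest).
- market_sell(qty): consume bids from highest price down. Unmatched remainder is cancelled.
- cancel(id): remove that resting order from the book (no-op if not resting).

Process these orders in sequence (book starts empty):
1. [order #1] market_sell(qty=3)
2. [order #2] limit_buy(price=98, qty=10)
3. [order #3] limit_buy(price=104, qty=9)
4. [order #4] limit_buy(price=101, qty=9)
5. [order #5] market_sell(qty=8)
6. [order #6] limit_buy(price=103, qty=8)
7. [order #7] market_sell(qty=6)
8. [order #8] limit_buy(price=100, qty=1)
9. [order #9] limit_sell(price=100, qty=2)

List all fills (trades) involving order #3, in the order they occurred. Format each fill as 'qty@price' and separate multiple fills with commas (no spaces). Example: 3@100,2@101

After op 1 [order #1] market_sell(qty=3): fills=none; bids=[-] asks=[-]
After op 2 [order #2] limit_buy(price=98, qty=10): fills=none; bids=[#2:10@98] asks=[-]
After op 3 [order #3] limit_buy(price=104, qty=9): fills=none; bids=[#3:9@104 #2:10@98] asks=[-]
After op 4 [order #4] limit_buy(price=101, qty=9): fills=none; bids=[#3:9@104 #4:9@101 #2:10@98] asks=[-]
After op 5 [order #5] market_sell(qty=8): fills=#3x#5:8@104; bids=[#3:1@104 #4:9@101 #2:10@98] asks=[-]
After op 6 [order #6] limit_buy(price=103, qty=8): fills=none; bids=[#3:1@104 #6:8@103 #4:9@101 #2:10@98] asks=[-]
After op 7 [order #7] market_sell(qty=6): fills=#3x#7:1@104 #6x#7:5@103; bids=[#6:3@103 #4:9@101 #2:10@98] asks=[-]
After op 8 [order #8] limit_buy(price=100, qty=1): fills=none; bids=[#6:3@103 #4:9@101 #8:1@100 #2:10@98] asks=[-]
After op 9 [order #9] limit_sell(price=100, qty=2): fills=#6x#9:2@103; bids=[#6:1@103 #4:9@101 #8:1@100 #2:10@98] asks=[-]

Answer: 8@104,1@104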